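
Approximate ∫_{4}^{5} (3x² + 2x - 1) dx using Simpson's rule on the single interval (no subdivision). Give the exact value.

S = (b−a)/6 · [f(4) + 4f(4.5) + f(5)] = 0.166667·[55 + 4·68.75 + 84] = 69.

69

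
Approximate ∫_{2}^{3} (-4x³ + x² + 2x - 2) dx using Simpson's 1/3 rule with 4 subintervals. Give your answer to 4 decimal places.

h = (3 − 2)/4 = 0.25.
Nodes x₀,…,x₄ = 2, 2.25, 2.5, 2.75, 3.
f(x) = -4x³ + x² + 2x - 2: f₀=-26, f₁=-38, f₂=-53.25, f₃=-72.125, f₄=-95.
(h/3)·[f₀ + 4f₁ + 2f₂ + 4f₃ + f₄] = 0.083333·(-668) = -55.6667.

-55.6667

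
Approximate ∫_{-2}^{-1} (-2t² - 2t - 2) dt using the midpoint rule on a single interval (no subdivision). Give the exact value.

M = (b−a)·f(-1.5) = 1·(-3.5) = -3.5.

-3.5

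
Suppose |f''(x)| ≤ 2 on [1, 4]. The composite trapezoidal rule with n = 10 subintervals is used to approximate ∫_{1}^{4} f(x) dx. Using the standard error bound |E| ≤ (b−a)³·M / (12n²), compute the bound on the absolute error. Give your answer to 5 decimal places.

0.04500

|E| ≤ (3)³·2 / (12·10²) = 54/1200 = 0.04500.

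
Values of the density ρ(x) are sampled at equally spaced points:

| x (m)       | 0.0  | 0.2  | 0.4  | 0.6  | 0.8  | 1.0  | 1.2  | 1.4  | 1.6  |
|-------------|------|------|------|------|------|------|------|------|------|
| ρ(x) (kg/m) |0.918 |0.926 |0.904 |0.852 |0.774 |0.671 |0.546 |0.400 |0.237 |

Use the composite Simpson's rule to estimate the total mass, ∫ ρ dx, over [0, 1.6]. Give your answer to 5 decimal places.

h = 0.2, n = 8.
(h/3)·[y₀ + 4y₁ + 2y₂ + 4y₃ + 2y₄ + 4y₅ + 2y₆ + 4y₇ + y₈] = 0.066667·(16.999) = 1.13327.

1.13327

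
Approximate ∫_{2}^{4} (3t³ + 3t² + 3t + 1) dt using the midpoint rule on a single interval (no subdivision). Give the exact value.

236

M = (b−a)·f(3) = 2·(118) = 236.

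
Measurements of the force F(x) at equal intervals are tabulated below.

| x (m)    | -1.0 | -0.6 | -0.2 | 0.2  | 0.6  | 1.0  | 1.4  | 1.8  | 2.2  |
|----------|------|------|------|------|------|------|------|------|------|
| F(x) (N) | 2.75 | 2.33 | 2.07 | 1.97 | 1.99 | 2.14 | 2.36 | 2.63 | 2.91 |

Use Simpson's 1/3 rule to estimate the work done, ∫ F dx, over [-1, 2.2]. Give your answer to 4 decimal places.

h = 0.4, n = 8.
(h/3)·[y₀ + 4y₁ + 2y₂ + 4y₃ + 2y₄ + 4y₅ + 2y₆ + 4y₇ + y₈] = 0.133333·(54.78) = 7.3040.

7.3040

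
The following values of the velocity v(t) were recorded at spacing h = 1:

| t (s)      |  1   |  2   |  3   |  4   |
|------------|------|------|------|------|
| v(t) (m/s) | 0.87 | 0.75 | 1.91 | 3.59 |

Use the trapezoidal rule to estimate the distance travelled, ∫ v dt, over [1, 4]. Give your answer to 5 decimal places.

h = 1, n = 3.
(h/2)·[y₀ + 2y₁ + 2y₂ + y₃] = 0.5·(9.78) = 4.89000.

4.89000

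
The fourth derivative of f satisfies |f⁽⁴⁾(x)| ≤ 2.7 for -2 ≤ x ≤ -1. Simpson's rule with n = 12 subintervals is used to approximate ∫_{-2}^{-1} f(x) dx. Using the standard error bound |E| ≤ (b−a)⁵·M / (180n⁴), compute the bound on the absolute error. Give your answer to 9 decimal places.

0.000000723

|E| ≤ (1)⁵·2.7 / (180·12⁴) = 2.7/3732480 = 0.000000723.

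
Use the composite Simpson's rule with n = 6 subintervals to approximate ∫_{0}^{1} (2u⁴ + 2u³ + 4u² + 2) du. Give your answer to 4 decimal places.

h = (1 − 0)/6 = 0.166667.
Nodes u₀,…,u₆ = 0, 0.166667, 0.333333, 0.5, 0.666667, 0.833333, 1.
f(u) = 2u⁴ + 2u³ + 4u² + 2: f₀=2, f₁=2.121914, f₂=2.543210, f₃=3.375, f₄=4.765432, f₅=6.899691, f₆=10.
(h/3)·[f₀ + 4f₁ + 2f₂ + 4f₃ + 2f₄ + 4f₅ + f₆] = 0.055556·(76.203704) = 4.2335.

4.2335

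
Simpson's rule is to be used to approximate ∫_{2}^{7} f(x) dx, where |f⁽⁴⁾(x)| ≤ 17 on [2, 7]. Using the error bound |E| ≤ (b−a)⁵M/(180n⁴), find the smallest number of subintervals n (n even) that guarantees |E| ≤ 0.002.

Need 53125/(180n⁴) ≤ 0.002.
n⁴ ≥ 53125/(180·0.002) = 147569 ⇒ n ≥ 19.5997, so the smallest even n is 20. (n must be even for Simpson's rule.)

20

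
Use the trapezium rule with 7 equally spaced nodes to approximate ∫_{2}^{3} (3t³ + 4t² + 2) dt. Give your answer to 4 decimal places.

76.2060

h = (3 − 2)/6 = 0.166667.
Nodes t₀,…,t₆ = 2, 2.166667, 2.333333, 2.5, 2.666667, 2.833333, 3.
f(t) = 3t³ + 4t² + 2: f₀=42, f₁=51.291667, f₂=61.888889, f₃=73.875, f₄=87.333333, f₅=102.347222, f₆=119.
(h/2)·[f₀ + 2f₁ + 2f₂ + 2f₃ + 2f₄ + 2f₅ + f₆] = 0.083333·(914.472222) = 76.2060.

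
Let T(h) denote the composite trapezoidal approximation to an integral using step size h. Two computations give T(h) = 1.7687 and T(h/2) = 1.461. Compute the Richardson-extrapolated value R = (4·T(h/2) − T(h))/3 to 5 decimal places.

1.35843

R = (4·T(h/2) − T(h)) / 3 = (4·1.461 − 1.7687)/3 = (4.0753)/3 = 1.35843.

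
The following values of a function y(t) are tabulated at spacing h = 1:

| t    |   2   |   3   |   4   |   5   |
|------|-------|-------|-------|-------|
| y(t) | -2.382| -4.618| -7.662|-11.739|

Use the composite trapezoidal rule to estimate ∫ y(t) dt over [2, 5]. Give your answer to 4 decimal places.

-19.3405

h = 1, n = 3.
(h/2)·[y₀ + 2y₁ + 2y₂ + y₃] = 0.5·(-38.681) = -19.3405.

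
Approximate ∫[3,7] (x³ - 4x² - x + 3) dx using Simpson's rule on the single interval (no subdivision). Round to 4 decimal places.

S = (b−a)/6 · [f(3) + 4f(5) + f(7)] = 0.666667·[(-9) + 4·23 + 143] = 150.6667.

150.6667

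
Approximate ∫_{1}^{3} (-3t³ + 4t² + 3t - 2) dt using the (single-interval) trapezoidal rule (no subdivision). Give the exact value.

T = (b−a)/2 · [f(1) + f(3)] = 1·[2 + (-38)] = -36.

-36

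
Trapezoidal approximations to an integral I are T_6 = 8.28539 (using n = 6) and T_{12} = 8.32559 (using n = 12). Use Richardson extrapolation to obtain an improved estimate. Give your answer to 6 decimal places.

8.338990

R = (4·T_{12} − T_6) / 3 = (4·8.32559 − 8.28539)/3 = (25.01697)/3 = 8.338990.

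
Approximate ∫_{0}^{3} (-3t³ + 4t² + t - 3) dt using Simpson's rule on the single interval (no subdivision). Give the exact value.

S = (b−a)/6 · [f(0) + 4f(1.5) + f(3)] = 0.5·[(-3) + 4·(-2.625) + (-45)] = -29.25.

-29.25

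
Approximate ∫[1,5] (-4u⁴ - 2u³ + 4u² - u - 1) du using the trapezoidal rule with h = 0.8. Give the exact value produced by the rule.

h = (5 − 1)/5 = 0.8.
Nodes u₀,…,u₅ = 1, 1.8, 2.6, 3.4, 4.2, 5.
f(u) = -4u⁴ - 2u³ + 4u² - u - 1: f₀=-4, f₁=-43.4944, f₂=-194.5024, f₃=-571.3024, f₄=-1327.4944, f₅=-2656.
(h/2)·[f₀ + 2f₁ + 2f₂ + 2f₃ + 2f₄ + f₅] = 0.4·(-6933.5872) = -2773.43488.

-2773.43488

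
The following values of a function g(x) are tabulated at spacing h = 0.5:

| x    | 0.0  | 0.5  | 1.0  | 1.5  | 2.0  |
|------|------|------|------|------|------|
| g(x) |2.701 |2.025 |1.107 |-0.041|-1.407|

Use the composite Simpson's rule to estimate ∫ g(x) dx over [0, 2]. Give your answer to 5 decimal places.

1.90733

h = 0.5, n = 4.
(h/3)·[y₀ + 4y₁ + 2y₂ + 4y₃ + y₄] = 0.166667·(11.444) = 1.90733.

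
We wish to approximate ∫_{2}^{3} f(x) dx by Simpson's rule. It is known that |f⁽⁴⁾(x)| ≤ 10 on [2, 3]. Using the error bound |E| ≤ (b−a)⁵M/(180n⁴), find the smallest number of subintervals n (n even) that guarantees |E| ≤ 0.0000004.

Need 10/(180n⁴) ≤ 0.0000004.
n⁴ ≥ 10/(180·0.0000004) = 138889 ⇒ n ≥ 19.3049, so the smallest even n is 20. (n must be even for Simpson's rule.)

20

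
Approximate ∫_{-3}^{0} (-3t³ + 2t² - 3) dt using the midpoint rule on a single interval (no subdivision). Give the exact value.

34.875

M = (b−a)·f(-1.5) = 3·(11.625) = 34.875.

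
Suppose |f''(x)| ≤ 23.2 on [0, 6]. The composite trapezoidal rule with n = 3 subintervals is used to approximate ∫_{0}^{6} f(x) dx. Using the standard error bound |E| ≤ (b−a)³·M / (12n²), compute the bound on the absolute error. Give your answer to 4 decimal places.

|E| ≤ (6)³·23.2 / (12·3²) = 5011.2/108 = 46.4000.

46.4000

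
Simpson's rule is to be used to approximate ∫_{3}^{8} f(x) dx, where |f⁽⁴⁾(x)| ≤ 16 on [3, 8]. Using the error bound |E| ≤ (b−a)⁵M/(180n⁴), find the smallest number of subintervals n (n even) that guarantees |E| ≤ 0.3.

6

Need 50000/(180n⁴) ≤ 0.3.
n⁴ ≥ 50000/(180·0.3) = 925.926 ⇒ n ≥ 5.5163, so the smallest even n is 6. (n must be even for Simpson's rule.)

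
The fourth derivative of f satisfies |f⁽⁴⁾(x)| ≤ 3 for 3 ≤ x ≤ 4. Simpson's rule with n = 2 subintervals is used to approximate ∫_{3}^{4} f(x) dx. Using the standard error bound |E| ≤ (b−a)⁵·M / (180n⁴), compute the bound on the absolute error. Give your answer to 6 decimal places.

0.001042

|E| ≤ (1)⁵·3 / (180·2⁴) = 3/2880 = 0.001042.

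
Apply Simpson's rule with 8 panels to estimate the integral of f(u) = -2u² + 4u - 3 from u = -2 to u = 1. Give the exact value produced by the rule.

h = (1 − (-2))/8 = 0.375.
Nodes u₀,…,u₈ = -2, -1.625, -1.25, -0.875, -0.5, -0.125, 0.25, 0.625, 1.
f(u) = -2u² + 4u - 3: f₀=-19, f₁=-14.78125, f₂=-11.125, f₃=-8.03125, f₄=-5.5, f₅=-3.53125, f₆=-2.125, f₇=-1.28125, f₈=-1.
(h/3)·[f₀ + 4f₁ + 2f₂ + 4f₃ + 2f₄ + 4f₅ + 2f₆ + 4f₇ + f₈] = 0.125·(-168) = -21.

-21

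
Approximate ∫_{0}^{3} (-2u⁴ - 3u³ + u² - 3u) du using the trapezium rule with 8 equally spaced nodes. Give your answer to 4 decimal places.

h = (3 − 0)/7 = 0.428571.
Nodes u₀,…,u₇ = 0, 0.428571, 0.857143, 1.285714, 1.714286, 2.142857, 2.571429, 3.
f(u) = -2u⁴ - 3u³ + u² - 3u: f₀=0, f₁=-1.405664, f₂=-4.805498, f₃=-14.045398, f₄=-34.590587, f₅=-73.525614, f₆=-139.554352, f₇=-243.
(h/2)·[f₀ + 2f₁ + 2f₂ + 2f₃ + 2f₄ + 2f₅ + 2f₆ + f₇] = 0.214286·(-778.854227) = -166.8973.

-166.8973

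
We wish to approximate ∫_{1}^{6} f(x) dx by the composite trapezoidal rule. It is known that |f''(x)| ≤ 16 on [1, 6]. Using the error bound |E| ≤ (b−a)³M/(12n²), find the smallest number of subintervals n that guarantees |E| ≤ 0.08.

46

Need 2000/(12n²) ≤ 0.08.
n² ≥ 2000/(12·0.08) = 2083.33 ⇒ n ≥ 45.6435, so the smallest n is 46.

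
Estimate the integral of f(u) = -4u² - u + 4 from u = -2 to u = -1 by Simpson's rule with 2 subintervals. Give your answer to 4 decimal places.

h = (-1 − (-2))/2 = 0.5.
Nodes u₀,…,u₂ = -2, -1.5, -1.
f(u) = -4u² - u + 4: f₀=-10, f₁=-3.5, f₂=1.
(h/3)·[f₀ + 4f₁ + f₂] = 0.166667·(-23) = -3.8333.

-3.8333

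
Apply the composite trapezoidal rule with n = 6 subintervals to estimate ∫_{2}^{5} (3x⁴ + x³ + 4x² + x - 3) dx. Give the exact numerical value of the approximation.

h = (5 − 2)/6 = 0.5.
Nodes x₀,…,x₆ = 2, 2.5, 3, 3.5, 4, 4.5, 5.
f(x) = 3x⁴ + x³ + 4x² + x - 3: f₀=71, f₁=157.3125, f₂=306, f₃=542.5625, f₄=897, f₅=1403.8125, f₆=2102.
(h/2)·[f₀ + 2f₁ + 2f₂ + 2f₃ + 2f₄ + 2f₅ + f₆] = 0.25·(8786.375) = 2196.59375.

2196.59375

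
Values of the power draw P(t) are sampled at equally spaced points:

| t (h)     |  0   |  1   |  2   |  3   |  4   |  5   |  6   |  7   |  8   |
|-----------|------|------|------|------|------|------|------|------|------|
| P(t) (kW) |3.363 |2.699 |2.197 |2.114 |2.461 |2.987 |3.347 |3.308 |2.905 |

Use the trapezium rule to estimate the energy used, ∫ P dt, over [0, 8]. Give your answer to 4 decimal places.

h = 1, n = 8.
(h/2)·[y₀ + 2y₁ + 2y₂ + 2y₃ + 2y₄ + 2y₅ + 2y₆ + 2y₇ + y₈] = 0.5·(44.494) = 22.2470.

22.2470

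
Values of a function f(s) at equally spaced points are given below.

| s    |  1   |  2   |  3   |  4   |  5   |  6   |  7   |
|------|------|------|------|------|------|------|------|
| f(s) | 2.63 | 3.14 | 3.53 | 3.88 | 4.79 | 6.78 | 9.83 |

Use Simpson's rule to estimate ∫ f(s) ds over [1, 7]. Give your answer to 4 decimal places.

28.1000

h = 1, n = 6.
(h/3)·[y₀ + 4y₁ + 2y₂ + 4y₃ + 2y₄ + 4y₅ + y₆] = 0.333333·(84.30) = 28.1000.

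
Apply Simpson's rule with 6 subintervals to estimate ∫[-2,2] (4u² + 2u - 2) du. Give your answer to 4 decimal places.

h = (2 − (-2))/6 = 0.666667.
Nodes u₀,…,u₆ = -2, -1.333333, -0.666667, 0, 0.666667, 1.333333, 2.
f(u) = 4u² + 2u - 2: f₀=10, f₁=2.444444, f₂=-1.555556, f₃=-2, f₄=1.111111, f₅=7.777778, f₆=18.
(h/3)·[f₀ + 4f₁ + 2f₂ + 4f₃ + 2f₄ + 4f₅ + f₆] = 0.222222·(60) = 13.3333.

13.3333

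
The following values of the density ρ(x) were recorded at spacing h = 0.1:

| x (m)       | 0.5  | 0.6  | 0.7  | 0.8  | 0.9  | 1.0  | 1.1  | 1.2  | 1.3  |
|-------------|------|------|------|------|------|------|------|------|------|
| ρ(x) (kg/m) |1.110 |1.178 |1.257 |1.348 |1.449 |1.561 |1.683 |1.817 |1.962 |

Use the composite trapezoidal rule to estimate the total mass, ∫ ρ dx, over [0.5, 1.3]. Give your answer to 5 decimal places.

h = 0.1, n = 8.
(h/2)·[y₀ + 2y₁ + 2y₂ + 2y₃ + 2y₄ + 2y₅ + 2y₆ + 2y₇ + y₈] = 0.05·(23.658) = 1.18290.

1.18290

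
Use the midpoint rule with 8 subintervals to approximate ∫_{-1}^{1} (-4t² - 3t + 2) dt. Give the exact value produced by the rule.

h = (1 − (-1))/8 = 0.25.
Midpoints m₁,…,m₈ = -0.875, -0.625, -0.375, -0.125, 0.125, 0.375, 0.625, 0.875.
f(m₁)=1.5625, f(m₂)=2.3125, f(m₃)=2.5625, f(m₄)=2.3125, f(m₅)=1.5625, f(m₆)=0.3125, f(m₇)=-1.4375, f(m₈)=-3.6875.
h·[f(m₁) + f(m₂) + f(m₃) + f(m₄) + f(m₅) + f(m₆) + f(m₇) + f(m₈)] = 0.25·(5.5) = 1.375.

1.375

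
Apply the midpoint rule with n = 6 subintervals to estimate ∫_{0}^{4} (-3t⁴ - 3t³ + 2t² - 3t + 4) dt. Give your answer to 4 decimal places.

-755.2099

h = (4 − 0)/6 = 0.666667.
Midpoints m₁,…,m₆ = 0.333333, 1, 1.666667, 2.333333, 3, 3.666667.
f(m₁)=3.074074, f(m₂)=-3, f(m₃)=-32.481481, f(m₄)=-119.148148, f(m₅)=-311, f(m₆)=-670.259259.
h·[f(m₁) + f(m₂) + f(m₃) + f(m₄) + f(m₅) + f(m₆)] = 0.666667·(-1132.814815) = -755.2099.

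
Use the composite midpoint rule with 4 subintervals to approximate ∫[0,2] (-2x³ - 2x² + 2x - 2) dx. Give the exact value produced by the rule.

h = (2 − 0)/4 = 0.5.
Midpoints m₁,…,m₄ = 0.25, 0.75, 1.25, 1.75.
f(m₁)=-1.65625, f(m₂)=-2.46875, f(m₃)=-6.53125, f(m₄)=-15.34375.
h·[f(m₁) + f(m₂) + f(m₃) + f(m₄)] = 0.5·(-26) = -13.

-13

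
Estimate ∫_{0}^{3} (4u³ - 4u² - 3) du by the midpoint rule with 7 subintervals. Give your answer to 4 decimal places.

h = (3 − 0)/7 = 0.428571.
Midpoints m₁,…,m₇ = 0.214286, 0.642857, 1.071429, 1.5, 1.928571, 2.357143, 2.785714.
f(m₁)=-3.144315, f(m₂)=-3.590379, f(m₃)=-2.672012, f(m₄)=1.5, f(m₅)=10.814869, f(m₆)=27.161808, f(m₇)=52.430029.
h·[f(m₁) + f(m₂) + f(m₃) + f(m₄) + f(m₅) + f(m₆) + f(m₇)] = 0.428571·(82.5) = 35.3571.

35.3571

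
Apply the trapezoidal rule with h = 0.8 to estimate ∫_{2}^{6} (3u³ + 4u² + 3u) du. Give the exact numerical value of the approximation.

h = (6 − 2)/5 = 0.8.
Nodes u₀,…,u₅ = 2, 2.8, 3.6, 4.4, 5.2, 6.
f(u) = 3u³ + 4u² + 3u: f₀=46, f₁=105.616, f₂=202.608, f₃=346.192, f₄=545.584, f₅=810.
(h/2)·[f₀ + 2f₁ + 2f₂ + 2f₃ + 2f₄ + f₅] = 0.4·(3256) = 1302.4.

1302.4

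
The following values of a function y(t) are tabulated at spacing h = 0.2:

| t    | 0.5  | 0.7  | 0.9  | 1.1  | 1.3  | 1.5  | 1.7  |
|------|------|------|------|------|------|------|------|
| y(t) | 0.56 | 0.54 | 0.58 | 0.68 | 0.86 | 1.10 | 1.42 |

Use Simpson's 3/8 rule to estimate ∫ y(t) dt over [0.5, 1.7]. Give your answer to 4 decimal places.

0.9435

h = 0.2, n = 6.
(3h/8)·[y₀ + 3y₁ + 3y₂ + 2y₃ + 3y₄ + 3y₅ + y₆] = 0.075·(12.58) = 0.9435.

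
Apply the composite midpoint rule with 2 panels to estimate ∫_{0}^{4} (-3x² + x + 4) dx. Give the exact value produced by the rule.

-36

h = (4 − 0)/2 = 2.
Midpoints m₁,…,m₂ = 1, 3.
f(m₁)=2, f(m₂)=-20.
h·[f(m₁) + f(m₂)] = 2·(-18) = -36.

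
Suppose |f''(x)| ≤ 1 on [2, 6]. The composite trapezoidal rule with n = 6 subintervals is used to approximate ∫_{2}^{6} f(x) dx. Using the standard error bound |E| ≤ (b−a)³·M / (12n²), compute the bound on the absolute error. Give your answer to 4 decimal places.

0.1481

|E| ≤ (4)³·1 / (12·6²) = 64/432 = 0.1481.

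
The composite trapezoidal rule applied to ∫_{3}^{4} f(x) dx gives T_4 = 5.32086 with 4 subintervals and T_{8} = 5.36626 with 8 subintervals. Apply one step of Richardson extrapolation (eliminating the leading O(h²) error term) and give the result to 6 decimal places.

5.381393

R = (4·T_{8} − T_4) / 3 = (4·5.36626 − 5.32086)/3 = (16.14418)/3 = 5.381393.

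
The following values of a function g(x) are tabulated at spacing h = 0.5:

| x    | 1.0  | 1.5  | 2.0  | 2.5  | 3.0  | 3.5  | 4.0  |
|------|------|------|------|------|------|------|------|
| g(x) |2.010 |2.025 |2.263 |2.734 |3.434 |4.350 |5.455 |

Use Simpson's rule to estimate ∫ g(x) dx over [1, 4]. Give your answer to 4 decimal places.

9.2158

h = 0.5, n = 6.
(h/3)·[y₀ + 4y₁ + 2y₂ + 4y₃ + 2y₄ + 4y₅ + y₆] = 0.166667·(55.295) = 9.2158.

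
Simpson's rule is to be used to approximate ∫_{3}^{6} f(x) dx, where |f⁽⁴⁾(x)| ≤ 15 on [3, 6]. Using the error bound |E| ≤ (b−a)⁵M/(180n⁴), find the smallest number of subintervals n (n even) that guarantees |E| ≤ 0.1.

4

Need 3645/(180n⁴) ≤ 0.1.
n⁴ ≥ 3645/(180·0.1) = 202.5 ⇒ n ≥ 3.7723, so the smallest even n is 4. (n must be even for Simpson's rule.)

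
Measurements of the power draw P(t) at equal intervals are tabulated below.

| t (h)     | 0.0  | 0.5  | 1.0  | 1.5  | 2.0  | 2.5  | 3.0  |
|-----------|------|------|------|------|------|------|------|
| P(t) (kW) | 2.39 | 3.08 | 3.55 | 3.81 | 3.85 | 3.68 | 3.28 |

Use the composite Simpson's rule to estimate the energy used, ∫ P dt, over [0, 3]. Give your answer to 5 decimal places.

h = 0.5, n = 6.
(h/3)·[y₀ + 4y₁ + 2y₂ + 4y₃ + 2y₄ + 4y₅ + y₆] = 0.166667·(62.75) = 10.45833.

10.45833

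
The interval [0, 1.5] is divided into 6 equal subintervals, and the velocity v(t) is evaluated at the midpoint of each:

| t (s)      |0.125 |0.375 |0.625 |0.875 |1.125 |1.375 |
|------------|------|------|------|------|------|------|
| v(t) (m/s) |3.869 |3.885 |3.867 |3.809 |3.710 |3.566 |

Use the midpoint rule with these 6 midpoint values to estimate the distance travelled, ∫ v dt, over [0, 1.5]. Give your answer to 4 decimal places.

5.6765

h = 0.25, n = 6.
h·[y(m₁) + y(m₂) + y(m₃) + y(m₄) + y(m₅) + y(m₆)] = 0.25·(22.706) = 5.6765.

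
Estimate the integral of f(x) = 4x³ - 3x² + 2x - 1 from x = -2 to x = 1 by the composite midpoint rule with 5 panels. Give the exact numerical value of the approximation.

h = (1 − (-2))/5 = 0.6.
Midpoints m₁,…,m₅ = -1.7, -1.1, -0.5, 0.1, 0.7.
f(m₁)=-32.722, f(m₂)=-12.154, f(m₃)=-3.25, f(m₄)=-0.826, f(m₅)=0.302.
h·[f(m₁) + f(m₂) + f(m₃) + f(m₄) + f(m₅)] = 0.6·(-48.65) = -29.19.

-29.19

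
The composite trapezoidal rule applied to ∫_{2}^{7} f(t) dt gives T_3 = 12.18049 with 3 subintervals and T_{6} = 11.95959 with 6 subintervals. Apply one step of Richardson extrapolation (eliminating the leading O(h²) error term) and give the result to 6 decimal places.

R = (4·T_{6} − T_3) / 3 = (4·11.95959 − 12.18049)/3 = (35.65787)/3 = 11.885957.

11.885957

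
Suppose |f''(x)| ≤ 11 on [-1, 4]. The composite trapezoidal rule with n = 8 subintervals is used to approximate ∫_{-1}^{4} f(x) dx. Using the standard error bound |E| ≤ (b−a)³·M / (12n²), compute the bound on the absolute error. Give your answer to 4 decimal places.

|E| ≤ (5)³·11 / (12·8²) = 1375/768 = 1.7904.

1.7904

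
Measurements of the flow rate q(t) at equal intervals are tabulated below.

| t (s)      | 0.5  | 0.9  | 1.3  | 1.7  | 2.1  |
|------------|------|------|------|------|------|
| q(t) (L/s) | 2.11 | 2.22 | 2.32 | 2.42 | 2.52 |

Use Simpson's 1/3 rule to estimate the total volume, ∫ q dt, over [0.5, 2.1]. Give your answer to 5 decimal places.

3.71067

h = 0.4, n = 4.
(h/3)·[y₀ + 4y₁ + 2y₂ + 4y₃ + y₄] = 0.133333·(27.83) = 3.71067.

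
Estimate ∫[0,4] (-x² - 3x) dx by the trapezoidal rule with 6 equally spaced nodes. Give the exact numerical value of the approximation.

h = (4 − 0)/5 = 0.8.
Nodes x₀,…,x₅ = 0, 0.8, 1.6, 2.4, 3.2, 4.
f(x) = -x² - 3x: f₀=0, f₁=-3.04, f₂=-7.36, f₃=-12.96, f₄=-19.84, f₅=-28.
(h/2)·[f₀ + 2f₁ + 2f₂ + 2f₃ + 2f₄ + f₅] = 0.4·(-114.4) = -45.76.

-45.76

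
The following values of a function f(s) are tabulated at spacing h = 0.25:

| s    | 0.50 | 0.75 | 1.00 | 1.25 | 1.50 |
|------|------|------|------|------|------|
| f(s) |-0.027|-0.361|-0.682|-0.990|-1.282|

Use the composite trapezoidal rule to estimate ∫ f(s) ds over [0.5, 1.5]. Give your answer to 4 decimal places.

h = 0.25, n = 4.
(h/2)·[y₀ + 2y₁ + 2y₂ + 2y₃ + y₄] = 0.125·(-5.375) = -0.6719.

-0.6719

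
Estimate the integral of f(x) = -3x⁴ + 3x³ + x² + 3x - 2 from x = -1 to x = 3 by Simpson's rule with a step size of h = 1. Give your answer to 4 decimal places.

h = (3 − (-1))/4 = 1.
Nodes x₀,…,x₄ = -1, 0, 1, 2, 3.
f(x) = -3x⁴ + 3x³ + x² + 3x - 2: f₀=-10, f₁=-2, f₂=2, f₃=-16, f₄=-146.
(h/3)·[f₀ + 4f₁ + 2f₂ + 4f₃ + f₄] = 0.333333·(-224) = -74.6667.

-74.6667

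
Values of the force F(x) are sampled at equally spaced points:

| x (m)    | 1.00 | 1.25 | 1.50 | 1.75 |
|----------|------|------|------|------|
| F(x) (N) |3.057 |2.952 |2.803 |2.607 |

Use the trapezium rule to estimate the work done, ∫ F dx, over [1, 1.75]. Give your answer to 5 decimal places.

h = 0.25, n = 3.
(h/2)·[y₀ + 2y₁ + 2y₂ + y₃] = 0.125·(17.174) = 2.14675.

2.14675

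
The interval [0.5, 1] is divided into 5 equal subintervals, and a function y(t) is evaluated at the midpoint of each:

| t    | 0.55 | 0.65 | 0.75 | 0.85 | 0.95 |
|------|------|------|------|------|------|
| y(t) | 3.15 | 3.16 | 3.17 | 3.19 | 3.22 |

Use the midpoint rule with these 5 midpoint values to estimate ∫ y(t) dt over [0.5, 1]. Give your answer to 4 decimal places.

1.5890

h = 0.1, n = 5.
h·[y(m₁) + y(m₂) + y(m₃) + y(m₄) + y(m₅)] = 0.1·(15.89) = 1.5890.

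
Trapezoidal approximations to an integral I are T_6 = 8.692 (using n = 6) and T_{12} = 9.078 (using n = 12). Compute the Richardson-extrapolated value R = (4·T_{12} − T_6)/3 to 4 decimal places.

R = (4·T_{12} − T_6) / 3 = (4·9.078 − 8.692)/3 = (27.620)/3 = 9.2067.

9.2067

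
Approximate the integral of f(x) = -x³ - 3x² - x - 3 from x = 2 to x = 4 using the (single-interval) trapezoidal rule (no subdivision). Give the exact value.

T = (b−a)/2 · [f(2) + f(4)] = 1·[(-25) + (-119)] = -144.

-144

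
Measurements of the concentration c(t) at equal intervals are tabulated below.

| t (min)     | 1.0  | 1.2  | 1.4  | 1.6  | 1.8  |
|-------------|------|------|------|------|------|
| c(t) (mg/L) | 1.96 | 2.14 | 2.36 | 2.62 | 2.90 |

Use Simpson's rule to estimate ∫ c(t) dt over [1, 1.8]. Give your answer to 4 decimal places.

1.9080

h = 0.2, n = 4.
(h/3)·[y₀ + 4y₁ + 2y₂ + 4y₃ + y₄] = 0.066667·(28.62) = 1.9080.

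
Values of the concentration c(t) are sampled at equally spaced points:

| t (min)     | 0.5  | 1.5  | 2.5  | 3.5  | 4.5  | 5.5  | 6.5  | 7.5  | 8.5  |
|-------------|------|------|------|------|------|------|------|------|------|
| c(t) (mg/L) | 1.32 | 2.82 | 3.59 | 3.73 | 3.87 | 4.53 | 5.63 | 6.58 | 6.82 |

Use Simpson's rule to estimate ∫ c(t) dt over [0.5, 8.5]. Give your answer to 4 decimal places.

34.9867

h = 1, n = 8.
(h/3)·[y₀ + 4y₁ + 2y₂ + 4y₃ + 2y₄ + 4y₅ + 2y₆ + 4y₇ + y₈] = 0.333333·(104.96) = 34.9867.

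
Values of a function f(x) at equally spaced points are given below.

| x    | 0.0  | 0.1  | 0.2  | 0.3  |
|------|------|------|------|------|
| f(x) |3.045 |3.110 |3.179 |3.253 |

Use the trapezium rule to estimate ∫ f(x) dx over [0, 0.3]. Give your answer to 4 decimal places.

h = 0.1, n = 3.
(h/2)·[y₀ + 2y₁ + 2y₂ + y₃] = 0.05·(18.876) = 0.9438.

0.9438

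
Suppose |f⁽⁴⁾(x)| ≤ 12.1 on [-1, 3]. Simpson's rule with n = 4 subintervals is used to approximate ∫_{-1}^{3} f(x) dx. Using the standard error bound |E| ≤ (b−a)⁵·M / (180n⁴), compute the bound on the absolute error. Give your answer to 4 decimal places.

0.2689

|E| ≤ (4)⁵·12.1 / (180·4⁴) = 12390.4/46080 = 0.2689.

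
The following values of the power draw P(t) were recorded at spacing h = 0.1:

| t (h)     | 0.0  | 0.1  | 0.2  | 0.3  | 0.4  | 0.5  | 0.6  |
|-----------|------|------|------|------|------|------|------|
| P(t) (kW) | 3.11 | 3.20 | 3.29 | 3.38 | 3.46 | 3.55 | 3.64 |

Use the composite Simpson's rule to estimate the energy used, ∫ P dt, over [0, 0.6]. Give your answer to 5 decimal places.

h = 0.1, n = 6.
(h/3)·[y₀ + 4y₁ + 2y₂ + 4y₃ + 2y₄ + 4y₅ + y₆] = 0.033333·(60.77) = 2.02567.

2.02567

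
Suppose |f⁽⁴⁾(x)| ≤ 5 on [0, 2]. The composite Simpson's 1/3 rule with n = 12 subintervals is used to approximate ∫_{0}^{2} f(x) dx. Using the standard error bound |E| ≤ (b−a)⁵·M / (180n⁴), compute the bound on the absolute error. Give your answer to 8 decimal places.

0.00004287

|E| ≤ (2)⁵·5 / (180·12⁴) = 160/3732480 = 0.00004287.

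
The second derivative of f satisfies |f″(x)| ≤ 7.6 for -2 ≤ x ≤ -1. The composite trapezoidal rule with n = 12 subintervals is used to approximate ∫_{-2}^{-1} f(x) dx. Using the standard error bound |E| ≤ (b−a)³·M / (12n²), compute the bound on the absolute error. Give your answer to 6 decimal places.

|E| ≤ (1)³·7.6 / (12·12²) = 7.6/1728 = 0.004398.

0.004398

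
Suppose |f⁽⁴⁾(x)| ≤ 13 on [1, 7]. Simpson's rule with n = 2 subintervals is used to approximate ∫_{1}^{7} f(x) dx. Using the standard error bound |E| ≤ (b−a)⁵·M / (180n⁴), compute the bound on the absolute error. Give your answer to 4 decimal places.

35.1000

|E| ≤ (6)⁵·13 / (180·2⁴) = 101088/2880 = 35.1000.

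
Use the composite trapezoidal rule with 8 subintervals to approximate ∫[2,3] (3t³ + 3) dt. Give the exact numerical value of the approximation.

h = (3 − 2)/8 = 0.125.
Nodes t₀,…,t₈ = 2, 2.125, 2.25, 2.375, 2.5, 2.625, 2.75, 2.875, 3.
f(t) = 3t³ + 3: f₀=27, f₁=31.787109375, f₂=37.171875, f₃=43.189453125, f₄=49.875, f₅=57.263671875, f₆=65.390625, f₇=74.291015625, f₈=84.
(h/2)·[f₀ + 2f₁ + 2f₂ + 2f₃ + 2f₄ + 2f₅ + 2f₆ + 2f₇ + f₈] = 0.0625·(828.9375) = 51.80859375.

51.80859375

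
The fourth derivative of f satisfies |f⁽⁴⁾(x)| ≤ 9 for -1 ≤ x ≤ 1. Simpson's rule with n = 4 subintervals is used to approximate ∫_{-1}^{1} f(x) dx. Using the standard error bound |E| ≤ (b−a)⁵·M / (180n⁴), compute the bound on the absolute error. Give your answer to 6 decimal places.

|E| ≤ (2)⁵·9 / (180·4⁴) = 288/46080 = 0.006250.

0.006250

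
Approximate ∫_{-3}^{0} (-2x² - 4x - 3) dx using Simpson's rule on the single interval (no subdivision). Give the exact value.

S = (b−a)/6 · [f(-3) + 4f(-1.5) + f(0)] = 0.5·[(-9) + 4·(-1.5) + (-3)] = -9.

-9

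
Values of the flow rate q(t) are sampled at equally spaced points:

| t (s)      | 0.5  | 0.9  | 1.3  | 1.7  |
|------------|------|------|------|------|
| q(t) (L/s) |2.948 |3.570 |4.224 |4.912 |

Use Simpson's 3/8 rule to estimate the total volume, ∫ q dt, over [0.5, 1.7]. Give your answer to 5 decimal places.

h = 0.4, n = 3.
(3h/8)·[y₀ + 3y₁ + 3y₂ + y₃] = 0.15·(31.242) = 4.68630.

4.68630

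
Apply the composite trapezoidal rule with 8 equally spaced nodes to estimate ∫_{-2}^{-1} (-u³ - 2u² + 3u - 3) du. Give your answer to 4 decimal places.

-8.4082

h = (-1 − (-2))/7 = 0.142857.
Nodes u₀,…,u₇ = -2, -1.857143, -1.714286, -1.571429, -1.428571, -1.285714, -1.142857, -1.
f(u) = -u³ - 2u² + 3u - 3: f₀=-9, f₁=-9.064140, f₂=-8.982507, f₃=-8.772595, f₄=-8.451895, f₅=-8.037901, f₆=-7.548105, f₇=-7.
(h/2)·[f₀ + 2f₁ + 2f₂ + 2f₃ + 2f₄ + 2f₅ + 2f₆ + f₇] = 0.071429·(-117.714286) = -8.4082.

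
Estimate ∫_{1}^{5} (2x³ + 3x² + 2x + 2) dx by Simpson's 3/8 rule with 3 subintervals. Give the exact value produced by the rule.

h = (5 − 1)/3 = 1.333333.
Nodes x₀,…,x₃ = 1, 2.333333, 3.666667, 5.
f(x) = 2x³ + 3x² + 2x + 2: f₀=9, f₁=48.407407, f₂=148.259259, f₃=337.
(3h/8)·[f₀ + 3f₁ + 3f₂ + f₃] = 0.5·(936) = 468.

468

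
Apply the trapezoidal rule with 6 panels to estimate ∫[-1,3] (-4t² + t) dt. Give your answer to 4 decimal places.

h = (3 − (-1))/6 = 0.666667.
Nodes t₀,…,t₆ = -1, -0.333333, 0.333333, 1, 1.666667, 2.333333, 3.
f(t) = -4t² + t: f₀=-5, f₁=-0.777778, f₂=-0.111111, f₃=-3, f₄=-9.444444, f₅=-19.444444, f₆=-33.
(h/2)·[f₀ + 2f₁ + 2f₂ + 2f₃ + 2f₄ + 2f₅ + f₆] = 0.333333·(-103.555556) = -34.5185.

-34.5185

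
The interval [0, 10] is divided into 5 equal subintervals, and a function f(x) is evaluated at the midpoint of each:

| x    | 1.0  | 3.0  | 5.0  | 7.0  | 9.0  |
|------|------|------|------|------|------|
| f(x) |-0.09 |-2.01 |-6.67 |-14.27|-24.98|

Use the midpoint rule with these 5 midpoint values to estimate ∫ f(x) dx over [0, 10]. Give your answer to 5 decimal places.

-96.04000

h = 2, n = 5.
h·[y(m₁) + y(m₂) + y(m₃) + y(m₄) + y(m₅)] = 2·(-48.02) = -96.04000.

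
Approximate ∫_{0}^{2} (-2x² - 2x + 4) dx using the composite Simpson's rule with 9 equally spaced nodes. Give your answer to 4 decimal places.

h = (2 − 0)/8 = 0.25.
Nodes x₀,…,x₈ = 0, 0.25, 0.5, 0.75, 1, 1.25, 1.5, 1.75, 2.
f(x) = -2x² - 2x + 4: f₀=4, f₁=3.375, f₂=2.5, f₃=1.375, f₄=0, f₅=-1.625, f₆=-3.5, f₇=-5.625, f₈=-8.
(h/3)·[f₀ + 4f₁ + 2f₂ + 4f₃ + 2f₄ + 4f₅ + 2f₆ + 4f₇ + f₈] = 0.083333·(-16) = -1.3333.

-1.3333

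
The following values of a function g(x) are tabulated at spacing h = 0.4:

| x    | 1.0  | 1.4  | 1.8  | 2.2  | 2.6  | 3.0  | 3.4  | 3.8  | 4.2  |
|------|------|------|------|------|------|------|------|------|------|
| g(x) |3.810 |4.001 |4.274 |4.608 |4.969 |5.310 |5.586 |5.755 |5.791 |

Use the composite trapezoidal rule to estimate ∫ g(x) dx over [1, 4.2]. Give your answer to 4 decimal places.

h = 0.4, n = 8.
(h/2)·[y₀ + 2y₁ + 2y₂ + 2y₃ + 2y₄ + 2y₅ + 2y₆ + 2y₇ + y₈] = 0.2·(78.607) = 15.7214.

15.7214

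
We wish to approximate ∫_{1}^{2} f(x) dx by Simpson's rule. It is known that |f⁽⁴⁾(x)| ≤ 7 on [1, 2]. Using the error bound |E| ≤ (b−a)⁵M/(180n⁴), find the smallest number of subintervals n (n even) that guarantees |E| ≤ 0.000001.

Need 7/(180n⁴) ≤ 0.000001.
n⁴ ≥ 7/(180·0.000001) = 38888.9 ⇒ n ≥ 14.0429, so the smallest even n is 16. (n must be even for Simpson's rule.)

16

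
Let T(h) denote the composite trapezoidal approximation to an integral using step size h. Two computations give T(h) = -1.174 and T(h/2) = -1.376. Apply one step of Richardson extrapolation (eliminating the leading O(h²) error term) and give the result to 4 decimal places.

-1.4433

R = (4·T(h/2) − T(h)) / 3 = (4·(-1.376) − (-1.174))/3 = (-4.330)/3 = -1.4433.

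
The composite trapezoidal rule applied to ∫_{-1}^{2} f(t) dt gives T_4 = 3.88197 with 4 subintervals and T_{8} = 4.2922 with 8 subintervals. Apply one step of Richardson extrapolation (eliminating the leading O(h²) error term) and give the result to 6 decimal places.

R = (4·T_{8} − T_4) / 3 = (4·4.2922 − 3.88197)/3 = (13.28683)/3 = 4.428943.

4.428943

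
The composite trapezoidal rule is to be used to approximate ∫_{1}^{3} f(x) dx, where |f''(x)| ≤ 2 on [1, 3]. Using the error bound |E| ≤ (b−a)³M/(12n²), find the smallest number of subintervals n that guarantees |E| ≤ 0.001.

37

Need 16/(12n²) ≤ 0.001.
n² ≥ 16/(12·0.001) = 1333.33 ⇒ n ≥ 36.5148, so the smallest n is 37.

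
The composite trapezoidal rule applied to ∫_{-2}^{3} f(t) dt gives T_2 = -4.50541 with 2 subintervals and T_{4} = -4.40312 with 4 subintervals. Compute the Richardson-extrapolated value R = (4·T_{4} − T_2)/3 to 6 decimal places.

R = (4·T_{4} − T_2) / 3 = (4·(-4.40312) − (-4.50541))/3 = (-13.10707)/3 = -4.369023.

-4.369023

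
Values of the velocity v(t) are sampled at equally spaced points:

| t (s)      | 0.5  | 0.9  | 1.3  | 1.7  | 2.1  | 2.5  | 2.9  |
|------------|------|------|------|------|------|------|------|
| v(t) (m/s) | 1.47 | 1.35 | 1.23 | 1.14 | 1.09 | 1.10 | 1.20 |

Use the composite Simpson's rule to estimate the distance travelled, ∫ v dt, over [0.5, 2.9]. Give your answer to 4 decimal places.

2.8893

h = 0.4, n = 6.
(h/3)·[y₀ + 4y₁ + 2y₂ + 4y₃ + 2y₄ + 4y₅ + y₆] = 0.133333·(21.67) = 2.8893.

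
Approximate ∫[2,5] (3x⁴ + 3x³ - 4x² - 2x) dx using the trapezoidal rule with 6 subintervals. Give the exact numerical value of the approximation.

2168.21875

h = (5 − 2)/6 = 0.5.
Nodes x₀,…,x₆ = 2, 2.5, 3, 3.5, 4, 4.5, 5.
f(x) = 3x⁴ + 3x³ - 4x² - 2x: f₀=52, f₁=134.0625, f₂=282, f₃=522.8125, f₄=888, f₅=1413.5625, f₆=2140.
(h/2)·[f₀ + 2f₁ + 2f₂ + 2f₃ + 2f₄ + 2f₅ + f₆] = 0.25·(8672.875) = 2168.21875.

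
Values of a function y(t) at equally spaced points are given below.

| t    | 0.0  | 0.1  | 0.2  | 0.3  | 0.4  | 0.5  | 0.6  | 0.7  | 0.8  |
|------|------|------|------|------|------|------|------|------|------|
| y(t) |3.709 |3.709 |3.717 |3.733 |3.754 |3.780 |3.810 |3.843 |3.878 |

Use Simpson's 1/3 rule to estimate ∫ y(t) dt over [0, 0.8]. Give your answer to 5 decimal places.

3.01363

h = 0.1, n = 8.
(h/3)·[y₀ + 4y₁ + 2y₂ + 4y₃ + 2y₄ + 4y₅ + 2y₆ + 4y₇ + y₈] = 0.033333·(90.409) = 3.01363.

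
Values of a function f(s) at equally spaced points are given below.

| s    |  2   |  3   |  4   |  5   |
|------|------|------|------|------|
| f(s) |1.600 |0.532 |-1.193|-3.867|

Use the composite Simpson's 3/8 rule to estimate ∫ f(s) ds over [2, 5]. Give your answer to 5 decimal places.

-1.59375

h = 1, n = 3.
(3h/8)·[y₀ + 3y₁ + 3y₂ + y₃] = 0.375·(-4.250) = -1.59375.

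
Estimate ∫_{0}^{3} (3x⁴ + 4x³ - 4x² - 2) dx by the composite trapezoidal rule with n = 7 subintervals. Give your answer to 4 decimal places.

h = (3 − 0)/7 = 0.428571.
Nodes x₀,…,x₇ = 0, 0.428571, 0.857143, 1.285714, 1.714286, 2.142857, 2.571429, 3.
f(x) = 3x⁴ + 4x³ - 4x² - 2: f₀=-2, f₁=-2.318617, f₂=-0.800500, f₃=8.087047, f₄=32.305706, f₅=82.246147, f₆=170.728030, f₇=313.
(h/2)·[f₀ + 2f₁ + 2f₂ + 2f₃ + 2f₄ + 2f₅ + 2f₆ + f₇] = 0.214286·(891.495627) = 191.0348.

191.0348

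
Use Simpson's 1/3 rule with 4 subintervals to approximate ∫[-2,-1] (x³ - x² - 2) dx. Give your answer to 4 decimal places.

h = (-1 − (-2))/4 = 0.25.
Nodes x₀,…,x₄ = -2, -1.75, -1.5, -1.25, -1.
f(x) = x³ - x² - 2: f₀=-14, f₁=-10.421875, f₂=-7.625, f₃=-5.515625, f₄=-4.
(h/3)·[f₀ + 4f₁ + 2f₂ + 4f₃ + f₄] = 0.083333·(-97) = -8.0833.

-8.0833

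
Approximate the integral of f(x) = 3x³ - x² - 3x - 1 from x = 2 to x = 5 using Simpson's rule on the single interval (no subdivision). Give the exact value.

383.25

S = (b−a)/6 · [f(2) + 4f(3.5) + f(5)] = 0.5·[13 + 4·104.875 + 334] = 383.25.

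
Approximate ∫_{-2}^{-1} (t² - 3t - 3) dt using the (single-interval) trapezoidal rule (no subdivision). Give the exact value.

4

T = (b−a)/2 · [f(-2) + f(-1)] = 0.5·[7 + 1] = 4.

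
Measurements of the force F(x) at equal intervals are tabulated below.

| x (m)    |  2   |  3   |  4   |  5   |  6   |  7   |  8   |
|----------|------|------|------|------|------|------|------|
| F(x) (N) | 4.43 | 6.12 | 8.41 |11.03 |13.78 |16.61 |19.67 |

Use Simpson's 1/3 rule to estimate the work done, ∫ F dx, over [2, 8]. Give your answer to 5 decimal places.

67.84000

h = 1, n = 6.
(h/3)·[y₀ + 4y₁ + 2y₂ + 4y₃ + 2y₄ + 4y₅ + y₆] = 0.333333·(203.52) = 67.84000.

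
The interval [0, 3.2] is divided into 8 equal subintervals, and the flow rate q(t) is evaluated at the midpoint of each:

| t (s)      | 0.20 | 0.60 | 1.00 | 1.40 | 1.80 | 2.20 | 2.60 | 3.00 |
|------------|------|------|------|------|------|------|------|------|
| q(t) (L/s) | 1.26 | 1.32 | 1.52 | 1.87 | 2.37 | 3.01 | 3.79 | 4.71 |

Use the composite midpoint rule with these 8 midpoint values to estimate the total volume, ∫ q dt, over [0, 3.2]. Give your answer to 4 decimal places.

h = 0.4, n = 8.
h·[y(m₁) + y(m₂) + y(m₃) + y(m₄) + y(m₅) + y(m₆) + y(m₇) + y(m₈)] = 0.4·(19.85) = 7.9400.

7.9400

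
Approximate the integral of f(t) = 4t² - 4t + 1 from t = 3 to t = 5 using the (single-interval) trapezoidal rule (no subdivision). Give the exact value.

T = (b−a)/2 · [f(3) + f(5)] = 1·[25 + 81] = 106.

106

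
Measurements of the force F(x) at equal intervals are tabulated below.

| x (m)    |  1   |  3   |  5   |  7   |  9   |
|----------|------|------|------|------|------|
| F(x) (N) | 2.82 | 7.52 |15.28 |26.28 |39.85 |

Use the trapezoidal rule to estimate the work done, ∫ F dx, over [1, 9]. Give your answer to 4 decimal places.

140.8300

h = 2, n = 4.
(h/2)·[y₀ + 2y₁ + 2y₂ + 2y₃ + y₄] = 1·(140.83) = 140.8300.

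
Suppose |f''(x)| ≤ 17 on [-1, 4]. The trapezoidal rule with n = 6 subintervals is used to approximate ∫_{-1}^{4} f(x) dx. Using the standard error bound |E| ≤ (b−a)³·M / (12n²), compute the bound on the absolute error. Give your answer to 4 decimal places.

|E| ≤ (5)³·17 / (12·6²) = 2125/432 = 4.9190.

4.9190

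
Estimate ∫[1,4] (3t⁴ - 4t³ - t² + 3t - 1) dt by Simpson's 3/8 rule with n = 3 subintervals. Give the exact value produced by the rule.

h = (4 − 1)/3 = 1.
Nodes t₀,…,t₃ = 1, 2, 3, 4.
f(t) = 3t⁴ - 4t³ - t² + 3t - 1: f₀=0, f₁=17, f₂=134, f₃=507.
(3h/8)·[f₀ + 3f₁ + 3f₂ + f₃] = 0.375·(960) = 360.

360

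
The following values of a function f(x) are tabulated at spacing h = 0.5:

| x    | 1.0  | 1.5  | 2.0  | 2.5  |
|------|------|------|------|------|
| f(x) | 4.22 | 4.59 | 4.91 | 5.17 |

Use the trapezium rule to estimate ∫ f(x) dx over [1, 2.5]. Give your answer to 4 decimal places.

7.0975

h = 0.5, n = 3.
(h/2)·[y₀ + 2y₁ + 2y₂ + y₃] = 0.25·(28.39) = 7.0975.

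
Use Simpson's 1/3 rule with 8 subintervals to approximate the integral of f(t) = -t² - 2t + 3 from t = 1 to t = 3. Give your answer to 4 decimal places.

h = (3 − 1)/8 = 0.25.
Nodes t₀,…,t₈ = 1, 1.25, 1.5, 1.75, 2, 2.25, 2.5, 2.75, 3.
f(t) = -t² - 2t + 3: f₀=0, f₁=-1.0625, f₂=-2.25, f₃=-3.5625, f₄=-5, f₅=-6.5625, f₆=-8.25, f₇=-10.0625, f₈=-12.
(h/3)·[f₀ + 4f₁ + 2f₂ + 4f₃ + 2f₄ + 4f₅ + 2f₆ + 4f₇ + f₈] = 0.083333·(-128) = -10.6667.

-10.6667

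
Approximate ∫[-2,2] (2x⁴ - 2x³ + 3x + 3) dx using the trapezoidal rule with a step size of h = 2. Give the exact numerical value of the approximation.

h = (2 − (-2))/2 = 2.
Nodes x₀,…,x₂ = -2, 0, 2.
f(x) = 2x⁴ - 2x³ + 3x + 3: f₀=45, f₁=3, f₂=25.
(h/2)·[f₀ + 2f₁ + f₂] = 1·(76) = 76.

76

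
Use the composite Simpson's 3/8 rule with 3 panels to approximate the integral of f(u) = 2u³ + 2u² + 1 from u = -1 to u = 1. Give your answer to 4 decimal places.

h = (1 − (-1))/3 = 0.666667.
Nodes u₀,…,u₃ = -1, -0.333333, 0.333333, 1.
f(u) = 2u³ + 2u² + 1: f₀=1, f₁=1.148148, f₂=1.296296, f₃=5.
(3h/8)·[f₀ + 3f₁ + 3f₂ + f₃] = 0.25·(13.333333) = 3.3333.

3.3333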